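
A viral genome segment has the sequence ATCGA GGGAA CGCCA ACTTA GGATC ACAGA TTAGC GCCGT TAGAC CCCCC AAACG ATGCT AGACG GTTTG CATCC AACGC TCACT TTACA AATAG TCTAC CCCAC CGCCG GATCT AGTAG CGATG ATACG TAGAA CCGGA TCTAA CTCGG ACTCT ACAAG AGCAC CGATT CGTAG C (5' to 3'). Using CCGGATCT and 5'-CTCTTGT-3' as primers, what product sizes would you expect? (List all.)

The forward primer CCGGATCT matches the top strand at positions 108–115, 136–143.
The reverse primer's reverse complement is ACAAGAG, matching at positions 156–162.
Each forward site pairs with the reverse site to give a product ending at position 162: sizes 55, 27 bp.

55 bp, 27 bp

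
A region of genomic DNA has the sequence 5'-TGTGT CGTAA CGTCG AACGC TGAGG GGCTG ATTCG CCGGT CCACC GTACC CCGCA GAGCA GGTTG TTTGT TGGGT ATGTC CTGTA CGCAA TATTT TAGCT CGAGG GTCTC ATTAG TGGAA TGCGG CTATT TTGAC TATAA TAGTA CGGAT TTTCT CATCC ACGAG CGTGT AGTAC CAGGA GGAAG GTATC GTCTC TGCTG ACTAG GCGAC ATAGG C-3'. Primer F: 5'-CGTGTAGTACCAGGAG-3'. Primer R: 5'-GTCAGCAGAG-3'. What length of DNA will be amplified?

37 bp

The forward primer matches the template at positions 166–181.
The reverse primer's reverse complement is CTCTGCTGAC, which matches the template at positions 193–202.
Amplicon spans positions 166–202: 37 bp.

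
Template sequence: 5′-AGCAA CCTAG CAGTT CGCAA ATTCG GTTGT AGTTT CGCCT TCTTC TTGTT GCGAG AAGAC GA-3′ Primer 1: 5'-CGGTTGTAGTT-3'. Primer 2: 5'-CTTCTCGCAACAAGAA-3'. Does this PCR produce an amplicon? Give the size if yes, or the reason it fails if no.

Yes — a 35 bp product.

Primer 1 (CGGTTGTAGTT) matches the top strand at positions 24–34; it acts as a forward primer.
Primer 2's reverse complement is TTCTTGTTGCGAGAAG, matching the top strand at positions 43–58; it acts as a reverse primer.
The 3' ends face each other across positions 24–58, giving a 35 bp product.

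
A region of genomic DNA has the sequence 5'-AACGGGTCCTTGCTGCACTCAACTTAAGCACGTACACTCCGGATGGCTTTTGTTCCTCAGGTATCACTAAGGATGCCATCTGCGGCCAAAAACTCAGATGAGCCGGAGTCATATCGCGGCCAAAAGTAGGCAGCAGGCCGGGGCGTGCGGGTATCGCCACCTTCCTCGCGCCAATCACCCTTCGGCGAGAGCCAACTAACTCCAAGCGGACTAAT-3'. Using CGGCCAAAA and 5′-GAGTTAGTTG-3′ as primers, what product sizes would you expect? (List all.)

120 bp, 86 bp

The forward primer CGGCCAAAA matches the top strand at positions 83–91, 117–125.
The reverse primer's reverse complement is CAACTAACTC, matching at positions 193–202.
Each forward site pairs with the reverse site to give a product ending at position 202: sizes 120, 86 bp.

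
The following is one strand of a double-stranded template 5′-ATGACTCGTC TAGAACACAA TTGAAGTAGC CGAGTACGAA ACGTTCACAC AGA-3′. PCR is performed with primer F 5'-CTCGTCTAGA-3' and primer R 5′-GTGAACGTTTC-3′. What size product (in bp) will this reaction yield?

44 bp

Scanning the template, CTCGTCTAGA occurs at positions 5–14; this primer anneals to the bottom strand there with its 3' end pointing downstream.
Reverse complement of the reverse primer: GAAACGTTCAC. This occurs on the top strand at positions 38–48.
Amplicon spans positions 5–48: 44 bp.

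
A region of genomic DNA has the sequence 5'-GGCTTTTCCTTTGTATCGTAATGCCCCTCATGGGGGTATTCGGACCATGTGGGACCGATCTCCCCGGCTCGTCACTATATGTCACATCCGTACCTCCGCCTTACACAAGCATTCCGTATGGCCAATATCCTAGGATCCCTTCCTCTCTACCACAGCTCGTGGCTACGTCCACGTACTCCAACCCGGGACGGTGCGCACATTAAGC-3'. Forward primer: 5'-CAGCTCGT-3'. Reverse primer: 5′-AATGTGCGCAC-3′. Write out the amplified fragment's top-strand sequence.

5'-CAGCTCGTGGCTACGTCCACGTACTCCAACCCGGGACGGTGCGCACATT-3'

The forward primer matches the template at positions 153–160.
The reverse primer's reverse complement is GTGCGCACATT, which matches the template at positions 191–201.
The product is the template from position 153 through 201 (49 bp).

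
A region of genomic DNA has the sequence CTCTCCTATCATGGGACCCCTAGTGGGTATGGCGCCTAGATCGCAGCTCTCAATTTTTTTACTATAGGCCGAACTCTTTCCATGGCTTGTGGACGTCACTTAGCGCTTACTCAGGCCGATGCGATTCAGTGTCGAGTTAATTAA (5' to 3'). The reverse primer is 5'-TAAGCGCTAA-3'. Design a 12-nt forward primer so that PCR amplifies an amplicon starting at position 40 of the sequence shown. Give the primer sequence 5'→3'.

The reverse primer's reverse complement TTAGCGCTTA matches the template at positions 100–109; the product starts at position 40.
The forward primer is identical to the top strand over positions 40–51: ATCGCAGCTCTC.

5'-ATCGCAGCTCTC-3'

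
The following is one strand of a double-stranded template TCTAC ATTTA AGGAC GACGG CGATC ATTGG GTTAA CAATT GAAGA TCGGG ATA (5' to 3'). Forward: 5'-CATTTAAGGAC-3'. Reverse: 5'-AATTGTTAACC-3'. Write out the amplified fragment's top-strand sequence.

5'-CATTTAAGGACGACGGCGATCATTGGGTTAACAATT-3'

The forward primer matches the template at positions 5–15.
The reverse primer's reverse complement is GGTTAACAATT, which matches the template at positions 30–40.
The product is the template from position 5 through 40 (36 bp).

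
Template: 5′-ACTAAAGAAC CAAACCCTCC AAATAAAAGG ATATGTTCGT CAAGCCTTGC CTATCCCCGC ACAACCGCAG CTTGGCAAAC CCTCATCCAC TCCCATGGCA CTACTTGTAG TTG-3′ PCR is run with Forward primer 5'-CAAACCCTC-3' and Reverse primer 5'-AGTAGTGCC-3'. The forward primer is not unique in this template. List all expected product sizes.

The forward primer CAAACCCTC matches the top strand at positions 11–19, 76–84.
The reverse primer's reverse complement is GGCACTACT, matching at positions 97–105.
Each forward site pairs with the reverse site to give a product ending at position 105: sizes 95, 30 bp.

95 bp, 30 bp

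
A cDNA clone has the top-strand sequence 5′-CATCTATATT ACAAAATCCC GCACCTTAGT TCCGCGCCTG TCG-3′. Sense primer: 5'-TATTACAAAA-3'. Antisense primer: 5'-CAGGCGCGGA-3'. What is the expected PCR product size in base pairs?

34 bp

Scanning the template, TATTACAAAA occurs at positions 7–16; this primer anneals to the bottom strand there with its 3' end pointing downstream.
The reverse primer's reverse complement is TCCGCGCCTG, which matches the template at positions 31–40.
Amplicon spans positions 7–40: 34 bp.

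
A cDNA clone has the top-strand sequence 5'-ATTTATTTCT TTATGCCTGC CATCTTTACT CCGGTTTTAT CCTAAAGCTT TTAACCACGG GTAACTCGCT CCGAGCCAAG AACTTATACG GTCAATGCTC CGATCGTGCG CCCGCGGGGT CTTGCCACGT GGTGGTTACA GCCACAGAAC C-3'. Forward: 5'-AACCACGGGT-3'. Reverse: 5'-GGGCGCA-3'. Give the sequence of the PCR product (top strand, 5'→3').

5'-AACCACGGGTAACTCGCTCCGAGCCAAGAACTTATACGGTCAATGCTCCGATCGTGCGCCC-3'

Scanning the template, AACCACGGGT occurs at positions 53–62; this primer anneals to the bottom strand there with its 3' end pointing downstream.
Reverse complement of the reverse primer: TGCGCCC. This occurs on the top strand at positions 107–113.
The product is the template from position 53 through 113 (61 bp).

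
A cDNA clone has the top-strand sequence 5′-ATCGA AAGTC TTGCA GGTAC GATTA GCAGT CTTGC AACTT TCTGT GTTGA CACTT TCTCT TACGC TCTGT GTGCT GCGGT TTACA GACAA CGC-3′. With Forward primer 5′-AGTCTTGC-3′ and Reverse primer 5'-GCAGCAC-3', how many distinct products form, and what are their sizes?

Two products: 71 bp, 50 bp

The forward primer AGTCTTGC matches the top strand at positions 7–14, 28–35.
The reverse primer's reverse complement is GTGCTGC, matching at positions 71–77.
Each forward site pairs with the reverse site to give a product ending at position 77: sizes 71, 50 bp.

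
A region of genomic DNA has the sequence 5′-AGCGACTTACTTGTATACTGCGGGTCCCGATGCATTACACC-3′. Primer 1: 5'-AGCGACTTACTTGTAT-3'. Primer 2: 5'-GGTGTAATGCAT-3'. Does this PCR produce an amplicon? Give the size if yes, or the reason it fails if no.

Primer 1 (AGCGACTTACTTGTAT) matches the top strand at positions 1–16; it acts as a forward primer.
Primer 2's reverse complement is ATGCATTACACC, matching the top strand at positions 30–41; it acts as a reverse primer.
The 3' ends face each other across positions 1–41, giving a 41 bp product.

Yes — a 41 bp product.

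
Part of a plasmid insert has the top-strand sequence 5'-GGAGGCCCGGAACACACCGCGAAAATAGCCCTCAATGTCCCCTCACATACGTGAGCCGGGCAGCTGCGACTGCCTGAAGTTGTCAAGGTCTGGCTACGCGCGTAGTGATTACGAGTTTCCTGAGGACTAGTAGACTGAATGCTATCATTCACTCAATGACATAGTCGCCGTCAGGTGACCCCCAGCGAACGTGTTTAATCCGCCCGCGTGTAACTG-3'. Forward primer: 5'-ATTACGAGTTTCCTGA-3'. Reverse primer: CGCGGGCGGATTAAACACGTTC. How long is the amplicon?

101 bp

Forward primer ATTACGAGTTTCCTGA is found on the top strand at positions 108–123.
Reverse complement of the reverse primer: GAACGTGTTTAATCCGCCCGCG. This occurs on the top strand at positions 187–208.
The product runs from position 108 to position 208, so its length is 208 − 108 + 1 = 101 bp.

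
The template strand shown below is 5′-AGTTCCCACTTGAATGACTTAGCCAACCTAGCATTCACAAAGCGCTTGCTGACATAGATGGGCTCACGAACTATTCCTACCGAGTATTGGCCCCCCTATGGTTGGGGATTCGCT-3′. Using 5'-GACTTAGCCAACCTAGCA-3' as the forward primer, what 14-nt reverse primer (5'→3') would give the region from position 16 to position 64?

5'-AGCCCATCTATGTC-3'

The product's 3' end on the top strand is position 64.
The reverse primer anneals to the top strand over positions 51–64, i.e. to GACATAGATGGGCT.
Its sequence written 5'→3' is the reverse complement: AGCCCATCTATGTC.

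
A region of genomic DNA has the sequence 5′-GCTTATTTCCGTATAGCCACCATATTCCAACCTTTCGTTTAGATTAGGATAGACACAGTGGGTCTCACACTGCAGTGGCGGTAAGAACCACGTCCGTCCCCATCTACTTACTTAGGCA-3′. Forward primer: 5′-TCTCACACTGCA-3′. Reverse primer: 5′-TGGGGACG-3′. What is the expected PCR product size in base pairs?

40 bp

Scanning the template, TCTCACACTGCA occurs at positions 63–74; this primer anneals to the bottom strand there with its 3' end pointing downstream.
Reverse complement of the reverse primer: CGTCCCCA. This occurs on the top strand at positions 95–102.
The product runs from position 63 to position 102, so its length is 102 − 63 + 1 = 40 bp.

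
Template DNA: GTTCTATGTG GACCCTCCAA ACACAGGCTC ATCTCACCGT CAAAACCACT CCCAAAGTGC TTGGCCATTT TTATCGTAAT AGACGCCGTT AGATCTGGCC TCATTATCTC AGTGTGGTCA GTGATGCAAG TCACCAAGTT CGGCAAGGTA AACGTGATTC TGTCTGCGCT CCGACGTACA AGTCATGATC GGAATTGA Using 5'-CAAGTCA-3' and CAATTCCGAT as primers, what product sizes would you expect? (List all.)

The forward primer CAAGTCA matches the top strand at positions 127–133, 179–185.
The reverse primer's reverse complement is ATCGGAATTG, matching at positions 188–197.
Each forward site pairs with the reverse site to give a product ending at position 197: sizes 71, 19 bp.

71 bp, 19 bp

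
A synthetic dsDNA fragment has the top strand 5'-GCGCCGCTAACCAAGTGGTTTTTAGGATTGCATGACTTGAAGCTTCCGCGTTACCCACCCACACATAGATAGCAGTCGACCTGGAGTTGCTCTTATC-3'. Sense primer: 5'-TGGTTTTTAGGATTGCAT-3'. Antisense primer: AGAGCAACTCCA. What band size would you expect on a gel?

78 bp

Scanning the template, TGGTTTTTAGGATTGCAT occurs at positions 16–33; this primer anneals to the bottom strand there with its 3' end pointing downstream.
Taking the reverse complement of AGAGCAACTCCA gives TGGAGTTGCTCT, found at positions 82–93 on the template; the primer anneals here to the top strand with its 3' end pointing upstream.
The product runs from position 16 to position 93, so its length is 93 − 16 + 1 = 78 bp.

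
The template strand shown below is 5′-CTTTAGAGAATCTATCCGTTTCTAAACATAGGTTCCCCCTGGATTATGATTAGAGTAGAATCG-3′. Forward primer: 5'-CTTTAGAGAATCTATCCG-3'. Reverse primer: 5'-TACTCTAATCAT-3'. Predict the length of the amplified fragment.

57 bp

Scanning the template, CTTTAGAGAATCTATCCG occurs at positions 1–18; this primer anneals to the bottom strand there with its 3' end pointing downstream.
Taking the reverse complement of TACTCTAATCAT gives ATGATTAGAGTA, found at positions 46–57 on the template; the primer anneals here to the top strand with its 3' end pointing upstream.
Product length = (reverse-primer end) − (forward-primer start) + 1 = 57 − 1 + 1 = 57 bp.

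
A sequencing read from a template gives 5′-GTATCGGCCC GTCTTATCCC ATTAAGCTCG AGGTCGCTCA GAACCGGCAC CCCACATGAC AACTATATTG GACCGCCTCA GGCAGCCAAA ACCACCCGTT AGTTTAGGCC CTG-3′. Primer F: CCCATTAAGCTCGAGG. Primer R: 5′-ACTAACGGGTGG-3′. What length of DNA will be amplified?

The forward primer matches the template at positions 18–33.
The reverse primer's reverse complement is CCACCCGTTAGT, which matches the template at positions 92–103.
Amplicon spans positions 18–103: 86 bp.

86 bp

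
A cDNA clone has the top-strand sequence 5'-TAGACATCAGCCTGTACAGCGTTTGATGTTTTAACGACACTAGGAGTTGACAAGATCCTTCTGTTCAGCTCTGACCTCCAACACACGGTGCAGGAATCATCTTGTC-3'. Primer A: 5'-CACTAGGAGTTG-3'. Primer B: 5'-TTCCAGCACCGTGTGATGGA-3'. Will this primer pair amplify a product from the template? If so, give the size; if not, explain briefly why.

Primer B (TTCCAGCACCGTGTGATGGA) does not match the top strand, and its reverse complement TCCATCACACGGTGCTGGAA does not match either.
With no annealing site for primer B, no amplification occurs.

No product — primer B has no binding site in the template.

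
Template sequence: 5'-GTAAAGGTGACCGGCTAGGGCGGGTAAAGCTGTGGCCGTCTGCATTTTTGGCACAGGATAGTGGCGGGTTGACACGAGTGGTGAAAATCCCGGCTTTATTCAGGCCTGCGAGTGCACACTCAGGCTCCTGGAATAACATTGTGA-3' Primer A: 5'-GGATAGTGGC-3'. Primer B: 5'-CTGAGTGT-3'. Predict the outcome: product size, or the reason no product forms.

Yes — a 68 bp product.

Primer A (GGATAGTGGC) matches the top strand at positions 56–65; it acts as a forward primer.
Primer B's reverse complement is ACACTCAG, matching the top strand at positions 116–123; it acts as a reverse primer.
The 3' ends face each other across positions 56–123, giving a 68 bp product.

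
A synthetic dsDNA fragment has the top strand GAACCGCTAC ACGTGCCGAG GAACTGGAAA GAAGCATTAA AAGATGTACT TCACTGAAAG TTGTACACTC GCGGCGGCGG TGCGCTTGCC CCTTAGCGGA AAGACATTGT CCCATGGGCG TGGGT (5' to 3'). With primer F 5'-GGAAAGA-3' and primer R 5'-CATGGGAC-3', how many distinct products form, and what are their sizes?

The forward primer GGAAAGA matches the top strand at positions 26–32, 98–104.
The reverse primer's reverse complement is GTCCCATG, matching at positions 109–116.
Each forward site pairs with the reverse site to give a product ending at position 116: sizes 91, 19 bp.

Two products: 91 bp, 19 bp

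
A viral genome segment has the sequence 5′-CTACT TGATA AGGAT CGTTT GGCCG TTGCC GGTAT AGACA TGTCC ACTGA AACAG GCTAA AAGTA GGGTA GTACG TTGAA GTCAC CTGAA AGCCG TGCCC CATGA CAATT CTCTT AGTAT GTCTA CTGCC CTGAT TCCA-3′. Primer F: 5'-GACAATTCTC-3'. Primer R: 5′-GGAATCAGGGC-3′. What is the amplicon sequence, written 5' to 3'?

Scanning the template, GACAATTCTC occurs at positions 104–113; this primer anneals to the bottom strand there with its 3' end pointing downstream.
Taking the reverse complement of GGAATCAGGGC gives GCCCTGATTCC, found at positions 128–138 on the template; the primer anneals here to the top strand with its 3' end pointing upstream.
The product is the template from position 104 through 138 (35 bp).

5'-GACAATTCTCTTAGTATGTCTACTGCCCTGATTCC-3'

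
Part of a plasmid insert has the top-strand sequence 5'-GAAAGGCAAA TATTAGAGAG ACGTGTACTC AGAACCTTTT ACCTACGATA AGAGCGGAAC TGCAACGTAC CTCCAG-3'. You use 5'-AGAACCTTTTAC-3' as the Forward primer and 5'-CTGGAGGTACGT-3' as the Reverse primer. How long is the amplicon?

46 bp

Forward primer AGAACCTTTTAC is found on the top strand at positions 31–42.
Reverse complement of the reverse primer: ACGTACCTCCAG. This occurs on the top strand at positions 65–76.
Amplicon spans positions 31–76: 46 bp.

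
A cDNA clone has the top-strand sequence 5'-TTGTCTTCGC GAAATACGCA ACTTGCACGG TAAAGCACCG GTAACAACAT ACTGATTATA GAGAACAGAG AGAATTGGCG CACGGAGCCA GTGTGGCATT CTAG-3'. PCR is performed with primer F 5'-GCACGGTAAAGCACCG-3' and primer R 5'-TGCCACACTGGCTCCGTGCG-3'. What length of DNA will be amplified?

74 bp

The forward primer matches the template at positions 25–40.
Taking the reverse complement of TGCCACACTGGCTCCGTGCG gives CGCACGGAGCCAGTGTGGCA, found at positions 79–98 on the template; the primer anneals here to the top strand with its 3' end pointing upstream.
Product length = (reverse-primer end) − (forward-primer start) + 1 = 98 − 25 + 1 = 74 bp.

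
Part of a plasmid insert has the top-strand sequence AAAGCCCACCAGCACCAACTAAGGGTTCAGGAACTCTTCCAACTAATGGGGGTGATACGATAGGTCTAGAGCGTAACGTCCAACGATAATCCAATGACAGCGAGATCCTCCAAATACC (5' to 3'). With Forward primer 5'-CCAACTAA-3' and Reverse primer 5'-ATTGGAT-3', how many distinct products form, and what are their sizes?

The forward primer CCAACTAA matches the top strand at positions 15–22, 39–46.
The reverse primer's reverse complement is ATCCAAT, matching at positions 89–95.
Each forward site pairs with the reverse site to give a product ending at position 95: sizes 81, 57 bp.

Two products: 81 bp, 57 bp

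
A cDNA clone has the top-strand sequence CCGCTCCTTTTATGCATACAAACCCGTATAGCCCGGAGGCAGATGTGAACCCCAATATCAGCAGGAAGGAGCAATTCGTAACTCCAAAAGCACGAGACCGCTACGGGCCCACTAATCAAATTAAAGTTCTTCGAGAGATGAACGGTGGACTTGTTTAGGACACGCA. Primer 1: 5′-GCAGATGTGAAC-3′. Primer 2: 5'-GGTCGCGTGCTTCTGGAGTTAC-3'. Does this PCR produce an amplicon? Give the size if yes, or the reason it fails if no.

Primer 2 (GGTCGCGTGCTTCTGGAGTTAC) does not match the top strand, and its reverse complement GTAACTCCAGAAGCACGCGACC does not match either.
With no annealing site for primer 2, no amplification occurs.

No product — primer 2 has no binding site in the template.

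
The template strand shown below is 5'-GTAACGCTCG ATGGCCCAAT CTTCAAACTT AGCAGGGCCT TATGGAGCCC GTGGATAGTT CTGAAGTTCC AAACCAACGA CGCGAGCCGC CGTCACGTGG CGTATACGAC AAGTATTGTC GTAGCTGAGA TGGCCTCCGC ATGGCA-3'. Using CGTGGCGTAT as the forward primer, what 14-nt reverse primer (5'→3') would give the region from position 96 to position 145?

5'-GCCATGCGGAGGCC-3'

The product's 3' end on the top strand is position 145.
The reverse primer anneals to the top strand over positions 132–145, i.e. to GGCCTCCGCATGGC.
Its sequence written 5'→3' is the reverse complement: GCCATGCGGAGGCC.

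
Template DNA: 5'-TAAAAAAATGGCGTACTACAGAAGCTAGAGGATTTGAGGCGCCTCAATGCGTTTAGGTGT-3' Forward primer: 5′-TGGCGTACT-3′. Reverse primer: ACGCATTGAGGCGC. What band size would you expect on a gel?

44 bp

Forward primer TGGCGTACT is found on the top strand at positions 9–17.
The reverse primer's reverse complement is GCGCCTCAATGCGT, which matches the template at positions 39–52.
Amplicon spans positions 9–52: 44 bp.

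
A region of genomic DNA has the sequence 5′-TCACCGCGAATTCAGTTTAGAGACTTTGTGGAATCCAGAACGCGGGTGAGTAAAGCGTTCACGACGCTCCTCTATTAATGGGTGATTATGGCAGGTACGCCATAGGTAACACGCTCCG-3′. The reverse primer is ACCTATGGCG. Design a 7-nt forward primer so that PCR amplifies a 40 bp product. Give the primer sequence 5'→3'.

5'-TCCTCTA-3'

The reverse primer's reverse complement CGCCATAGGT matches the template at positions 98–107, so the product ends at position 107.
A 40 bp product then starts at position 107 − 40 + 1 = 68.
The forward primer is identical to the top strand there: TCCTCTA.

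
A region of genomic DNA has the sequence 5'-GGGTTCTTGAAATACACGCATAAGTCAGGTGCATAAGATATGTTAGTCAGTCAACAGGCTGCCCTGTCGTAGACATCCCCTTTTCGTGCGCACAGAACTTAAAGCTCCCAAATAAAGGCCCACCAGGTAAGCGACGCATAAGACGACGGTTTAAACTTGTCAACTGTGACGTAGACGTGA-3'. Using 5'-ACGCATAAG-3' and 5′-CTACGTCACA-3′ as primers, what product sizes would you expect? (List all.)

The forward primer ACGCATAAG matches the top strand at positions 16–24, 134–142.
The reverse primer's reverse complement is TGTGACGTAG, matching at positions 165–174.
Each forward site pairs with the reverse site to give a product ending at position 174: sizes 159, 41 bp.

159 bp, 41 bp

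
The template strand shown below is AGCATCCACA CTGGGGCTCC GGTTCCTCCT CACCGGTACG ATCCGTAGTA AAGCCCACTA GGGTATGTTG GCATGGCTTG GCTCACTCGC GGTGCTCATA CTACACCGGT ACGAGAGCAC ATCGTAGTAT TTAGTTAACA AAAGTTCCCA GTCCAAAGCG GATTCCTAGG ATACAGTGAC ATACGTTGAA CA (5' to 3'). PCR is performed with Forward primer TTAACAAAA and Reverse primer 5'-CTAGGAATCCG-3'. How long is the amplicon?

The forward primer matches the template at positions 135–143.
Taking the reverse complement of CTAGGAATCCG gives CGGATTCCTAG, found at positions 159–169 on the template; the primer anneals here to the top strand with its 3' end pointing upstream.
Amplicon spans positions 135–169: 35 bp.

35 bp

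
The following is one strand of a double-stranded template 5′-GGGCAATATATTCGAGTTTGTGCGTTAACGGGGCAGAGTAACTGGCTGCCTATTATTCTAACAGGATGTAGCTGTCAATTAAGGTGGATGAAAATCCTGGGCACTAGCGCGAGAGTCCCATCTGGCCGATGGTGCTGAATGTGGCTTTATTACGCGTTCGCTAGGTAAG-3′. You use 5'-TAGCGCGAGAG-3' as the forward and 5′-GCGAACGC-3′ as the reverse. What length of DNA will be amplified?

Forward primer TAGCGCGAGAG is found on the top strand at positions 105–115.
Taking the reverse complement of GCGAACGC gives GCGTTCGC, found at positions 154–161 on the template; the primer anneals here to the top strand with its 3' end pointing upstream.
The product runs from position 105 to position 161, so its length is 161 − 105 + 1 = 57 bp.

57 bp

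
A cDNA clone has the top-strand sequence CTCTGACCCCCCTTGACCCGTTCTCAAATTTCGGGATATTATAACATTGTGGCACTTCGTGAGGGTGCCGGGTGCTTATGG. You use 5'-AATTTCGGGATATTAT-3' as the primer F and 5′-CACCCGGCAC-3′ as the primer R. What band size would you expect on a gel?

48 bp

Forward primer AATTTCGGGATATTAT is found on the top strand at positions 27–42.
The reverse primer's reverse complement is GTGCCGGGTG, which matches the template at positions 65–74.
The product runs from position 27 to position 74, so its length is 74 − 27 + 1 = 48 bp.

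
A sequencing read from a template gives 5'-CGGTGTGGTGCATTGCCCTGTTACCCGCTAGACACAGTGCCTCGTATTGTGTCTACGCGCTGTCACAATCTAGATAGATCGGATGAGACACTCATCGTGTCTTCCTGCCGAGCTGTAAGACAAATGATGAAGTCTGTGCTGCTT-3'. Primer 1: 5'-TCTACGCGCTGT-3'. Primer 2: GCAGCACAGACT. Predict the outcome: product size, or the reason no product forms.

Primer 1 (TCTACGCGCTGT) matches the top strand at positions 52–63; it acts as a forward primer.
Primer 2's reverse complement is AGTCTGTGCTGC, matching the top strand at positions 131–142; it acts as a reverse primer.
The 3' ends face each other across positions 52–142, giving a 91 bp product.

Yes — a 91 bp product.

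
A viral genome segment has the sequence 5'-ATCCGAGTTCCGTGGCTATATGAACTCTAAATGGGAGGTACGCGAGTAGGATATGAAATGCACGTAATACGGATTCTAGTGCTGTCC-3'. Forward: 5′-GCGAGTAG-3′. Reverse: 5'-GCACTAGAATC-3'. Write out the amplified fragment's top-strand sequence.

5'-GCGAGTAGGATATGAAATGCACGTAATACGGATTCTAGTGC-3'

Forward primer GCGAGTAG is found on the top strand at positions 42–49.
The reverse primer's reverse complement is GATTCTAGTGC, which matches the template at positions 72–82.
The product is the template from position 42 through 82 (41 bp).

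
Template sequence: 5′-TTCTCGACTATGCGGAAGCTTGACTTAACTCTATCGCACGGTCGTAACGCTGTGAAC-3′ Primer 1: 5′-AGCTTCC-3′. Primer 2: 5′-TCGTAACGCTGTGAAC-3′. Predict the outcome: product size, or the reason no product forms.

No product — the primers' 3' ends point away from each other.

Primer 1 (AGCTTCC) has reverse complement GGAAGCT, which matches the top strand at positions 14–20; primer 1 anneals to the top strand there with its 3' end pointing upstream toward position 14.
Primer 2 (TCGTAACGCTGTGAAC) matches the top strand directly at positions 42–57; it anneals to the bottom strand with its 3' end pointing downstream toward position 57.
The 3' ends diverge (primer 1 extends toward position 1, primer 2 toward position 57), so the primers never converge on a shared product.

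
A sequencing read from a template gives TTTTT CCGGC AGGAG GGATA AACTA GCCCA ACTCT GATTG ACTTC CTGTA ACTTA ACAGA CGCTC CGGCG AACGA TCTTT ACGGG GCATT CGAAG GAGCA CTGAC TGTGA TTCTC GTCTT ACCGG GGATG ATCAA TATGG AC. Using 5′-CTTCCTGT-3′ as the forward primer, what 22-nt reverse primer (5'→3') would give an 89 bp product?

5'-CATCCCCGGTAAGACGAGAATC-3'

The forward primer binds at positions 42–49, so an 89 bp product ends at position 42 + 89 − 1 = 130.
The reverse primer anneals to the top strand over positions 109–130, i.e. to GATTCTCGTCTTACCGGGGATG.
Its sequence written 5'→3' is the reverse complement: CATCCCCGGTAAGACGAGAATC.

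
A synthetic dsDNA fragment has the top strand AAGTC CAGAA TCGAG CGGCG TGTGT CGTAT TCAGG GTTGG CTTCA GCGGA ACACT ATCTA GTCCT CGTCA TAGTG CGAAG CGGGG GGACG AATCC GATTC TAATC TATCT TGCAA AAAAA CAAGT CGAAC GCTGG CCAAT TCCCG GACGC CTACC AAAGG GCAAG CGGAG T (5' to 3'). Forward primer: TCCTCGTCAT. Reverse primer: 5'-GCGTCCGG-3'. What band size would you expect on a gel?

89 bp

Scanning the template, TCCTCGTCAT occurs at positions 62–71; this primer anneals to the bottom strand there with its 3' end pointing downstream.
Reverse complement of the reverse primer: CCGGACGC. This occurs on the top strand at positions 143–150.
Product length = (reverse-primer end) − (forward-primer start) + 1 = 150 − 62 + 1 = 89 bp.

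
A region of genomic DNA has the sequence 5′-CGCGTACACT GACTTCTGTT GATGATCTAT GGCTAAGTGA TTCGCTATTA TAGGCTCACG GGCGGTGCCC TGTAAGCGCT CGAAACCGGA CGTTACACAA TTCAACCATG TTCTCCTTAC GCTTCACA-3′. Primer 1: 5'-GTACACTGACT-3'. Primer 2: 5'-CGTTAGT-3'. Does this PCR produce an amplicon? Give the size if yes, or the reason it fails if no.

Primer 2 (CGTTAGT) does not match the top strand, and its reverse complement ACTAACG does not match either.
With no annealing site for primer 2, no amplification occurs.

No product — primer 2 has no binding site in the template.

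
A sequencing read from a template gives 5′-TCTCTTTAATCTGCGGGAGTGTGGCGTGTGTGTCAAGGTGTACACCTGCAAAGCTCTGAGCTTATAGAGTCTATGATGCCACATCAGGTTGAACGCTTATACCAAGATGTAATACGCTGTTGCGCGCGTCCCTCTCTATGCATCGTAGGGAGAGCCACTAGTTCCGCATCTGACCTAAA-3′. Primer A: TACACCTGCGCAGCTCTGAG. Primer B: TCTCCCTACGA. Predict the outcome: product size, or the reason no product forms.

Primer A (TACACCTGCGCAGCTCTGAG) does not match the top strand, and its reverse complement CTCAGAGCTGCGCAGGTGTA does not match either.
With no annealing site for primer A, no amplification occurs.

No product — primer A has no binding site in the template.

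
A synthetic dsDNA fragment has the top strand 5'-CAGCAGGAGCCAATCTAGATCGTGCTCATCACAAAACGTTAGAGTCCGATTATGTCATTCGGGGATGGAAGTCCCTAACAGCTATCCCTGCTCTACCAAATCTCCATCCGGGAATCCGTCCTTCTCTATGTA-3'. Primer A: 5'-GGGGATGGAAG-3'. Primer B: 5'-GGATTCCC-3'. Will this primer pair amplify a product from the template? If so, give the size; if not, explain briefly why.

Primer A (GGGGATGGAAG) matches the top strand at positions 61–71; it acts as a forward primer.
Primer B's reverse complement is GGGAATCC, matching the top strand at positions 110–117; it acts as a reverse primer.
The 3' ends face each other across positions 61–117, giving a 57 bp product.

Yes — a 57 bp product.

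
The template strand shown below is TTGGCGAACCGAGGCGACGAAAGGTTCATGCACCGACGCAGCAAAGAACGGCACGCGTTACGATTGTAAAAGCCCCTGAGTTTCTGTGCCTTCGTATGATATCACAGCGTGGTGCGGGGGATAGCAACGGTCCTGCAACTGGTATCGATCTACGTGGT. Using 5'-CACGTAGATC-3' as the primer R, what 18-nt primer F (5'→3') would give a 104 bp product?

The reverse primer's reverse complement GATCTACGTG matches the template at positions 147–156, so the product ends at position 156.
A 104 bp product then starts at position 156 − 104 + 1 = 53.
The forward primer is identical to the top strand there: ACGCGTTACGATTGTAAA.

5'-ACGCGTTACGATTGTAAA-3'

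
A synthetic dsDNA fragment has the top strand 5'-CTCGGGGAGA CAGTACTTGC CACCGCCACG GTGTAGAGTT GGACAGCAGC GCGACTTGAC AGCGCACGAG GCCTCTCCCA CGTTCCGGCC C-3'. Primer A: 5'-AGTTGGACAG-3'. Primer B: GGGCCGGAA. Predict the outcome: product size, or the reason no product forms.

Yes — a 55 bp product.

Primer A (AGTTGGACAG) matches the top strand at positions 37–46; it acts as a forward primer.
Primer B's reverse complement is TTCCGGCCC, matching the top strand at positions 83–91; it acts as a reverse primer.
The 3' ends face each other across positions 37–91, giving a 55 bp product.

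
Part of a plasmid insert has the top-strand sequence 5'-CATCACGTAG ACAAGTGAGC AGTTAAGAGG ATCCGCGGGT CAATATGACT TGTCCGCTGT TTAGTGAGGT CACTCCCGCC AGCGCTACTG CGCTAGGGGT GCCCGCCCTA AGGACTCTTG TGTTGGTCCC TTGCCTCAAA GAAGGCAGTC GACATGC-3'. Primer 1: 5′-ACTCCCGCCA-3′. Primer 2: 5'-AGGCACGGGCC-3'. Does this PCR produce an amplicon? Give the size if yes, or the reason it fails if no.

No product — primer 2 has no binding site in the template.

Primer 2 (AGGCACGGGCC) does not match the top strand, and its reverse complement GGCCCGTGCCT does not match either.
With no annealing site for primer 2, no amplification occurs.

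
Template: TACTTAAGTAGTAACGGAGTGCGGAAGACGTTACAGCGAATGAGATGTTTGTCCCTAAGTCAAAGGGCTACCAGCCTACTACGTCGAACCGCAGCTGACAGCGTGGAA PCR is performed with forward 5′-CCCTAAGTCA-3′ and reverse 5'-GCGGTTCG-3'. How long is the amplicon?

The forward primer matches the template at positions 53–62.
Reverse complement of the reverse primer: CGAACCGC. This occurs on the top strand at positions 85–92.
Amplicon spans positions 53–92: 40 bp.

40 bp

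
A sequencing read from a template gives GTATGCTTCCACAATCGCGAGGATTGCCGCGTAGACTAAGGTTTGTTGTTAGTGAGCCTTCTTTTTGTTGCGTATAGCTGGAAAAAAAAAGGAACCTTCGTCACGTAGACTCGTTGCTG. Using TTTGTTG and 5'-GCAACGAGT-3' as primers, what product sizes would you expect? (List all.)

76 bp, 54 bp

The forward primer TTTGTTG matches the top strand at positions 42–48, 64–70.
The reverse primer's reverse complement is ACTCGTTGC, matching at positions 109–117.
Each forward site pairs with the reverse site to give a product ending at position 117: sizes 76, 54 bp.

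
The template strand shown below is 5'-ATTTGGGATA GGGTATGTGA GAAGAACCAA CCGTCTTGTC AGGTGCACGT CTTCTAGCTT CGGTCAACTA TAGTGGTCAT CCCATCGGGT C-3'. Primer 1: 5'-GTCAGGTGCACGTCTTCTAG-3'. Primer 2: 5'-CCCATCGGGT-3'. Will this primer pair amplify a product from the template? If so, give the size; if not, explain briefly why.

Primer 1 (GTCAGGTGCACGTCTTCTAG) matches the top strand at positions 38–57 (3' end points downstream).
Primer 2 (CCCATCGGGT) also matches the top strand directly, at positions 81–90 — its reverse complement ACCCGATGGG is not present.
Both primers anneal to the bottom strand with 3' ends pointing the same way, so neither can prime synthesis back toward the other.

No product — both primers anneal to the same strand and extend in the same direction.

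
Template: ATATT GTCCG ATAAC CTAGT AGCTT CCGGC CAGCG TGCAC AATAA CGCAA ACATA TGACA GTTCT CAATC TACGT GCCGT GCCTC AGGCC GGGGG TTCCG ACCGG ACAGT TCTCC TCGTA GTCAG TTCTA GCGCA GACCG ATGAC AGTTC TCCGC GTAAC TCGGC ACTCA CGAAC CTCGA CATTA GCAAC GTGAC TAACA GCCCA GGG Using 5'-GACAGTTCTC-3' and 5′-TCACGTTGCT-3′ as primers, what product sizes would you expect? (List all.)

The forward primer GACAGTTCTC matches the top strand at positions 57–66, 105–114, 143–152.
The reverse primer's reverse complement is AGCAACGTGA, matching at positions 185–194.
Each forward site pairs with the reverse site to give a product ending at position 194: sizes 138, 90, 52 bp.

138 bp, 90 bp, 52 bp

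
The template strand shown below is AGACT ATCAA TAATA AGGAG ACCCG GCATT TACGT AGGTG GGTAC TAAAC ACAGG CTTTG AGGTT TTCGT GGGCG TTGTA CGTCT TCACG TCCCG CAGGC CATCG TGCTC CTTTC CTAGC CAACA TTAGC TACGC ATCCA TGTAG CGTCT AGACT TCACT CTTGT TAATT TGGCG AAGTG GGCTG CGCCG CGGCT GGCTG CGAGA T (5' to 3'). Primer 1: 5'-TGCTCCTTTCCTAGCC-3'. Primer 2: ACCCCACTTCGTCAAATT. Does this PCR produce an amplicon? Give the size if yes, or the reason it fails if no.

No product — primer 2 has no binding site in the template.

Primer 2 (ACCCCACTTCGTCAAATT) does not match the top strand, and its reverse complement AATTTGACGAAGTGGGGT does not match either.
With no annealing site for primer 2, no amplification occurs.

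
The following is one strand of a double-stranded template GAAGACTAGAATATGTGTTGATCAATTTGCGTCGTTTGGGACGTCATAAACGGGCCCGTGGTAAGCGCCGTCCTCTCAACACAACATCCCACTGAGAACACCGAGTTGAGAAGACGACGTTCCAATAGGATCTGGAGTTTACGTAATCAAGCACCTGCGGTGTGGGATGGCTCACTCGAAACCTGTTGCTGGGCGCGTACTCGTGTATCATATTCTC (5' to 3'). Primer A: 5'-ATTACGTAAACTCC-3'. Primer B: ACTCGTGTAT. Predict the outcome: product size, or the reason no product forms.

No product — the primers' 3' ends point away from each other.

Primer A (ATTACGTAAACTCC) has reverse complement GGAGTTTACGTAAT, which matches the top strand at positions 134–147; primer A anneals to the top strand there with its 3' end pointing upstream toward position 134.
Primer B (ACTCGTGTAT) matches the top strand directly at positions 199–208; it anneals to the bottom strand with its 3' end pointing downstream toward position 208.
The 3' ends diverge (primer A extends toward position 1, primer B toward position 217), so the primers never converge on a shared product.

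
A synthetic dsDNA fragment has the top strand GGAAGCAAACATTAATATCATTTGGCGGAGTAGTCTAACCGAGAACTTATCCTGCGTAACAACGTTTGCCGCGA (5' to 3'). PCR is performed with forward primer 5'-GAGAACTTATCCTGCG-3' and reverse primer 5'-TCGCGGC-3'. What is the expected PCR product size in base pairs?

Forward primer GAGAACTTATCCTGCG is found on the top strand at positions 41–56.
The reverse primer's reverse complement is GCCGCGA, which matches the template at positions 68–74.
Amplicon spans positions 41–74: 34 bp.

34 bp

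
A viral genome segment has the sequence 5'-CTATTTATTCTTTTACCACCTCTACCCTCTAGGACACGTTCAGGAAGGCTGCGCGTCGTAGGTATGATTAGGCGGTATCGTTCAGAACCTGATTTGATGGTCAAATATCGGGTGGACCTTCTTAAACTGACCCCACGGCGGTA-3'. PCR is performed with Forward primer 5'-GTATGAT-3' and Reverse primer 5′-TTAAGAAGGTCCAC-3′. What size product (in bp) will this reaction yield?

Scanning the template, GTATGAT occurs at positions 62–68; this primer anneals to the bottom strand there with its 3' end pointing downstream.
The reverse primer's reverse complement is GTGGACCTTCTTAA, which matches the template at positions 112–125.
Product length = (reverse-primer end) − (forward-primer start) + 1 = 125 − 62 + 1 = 64 bp.

64 bp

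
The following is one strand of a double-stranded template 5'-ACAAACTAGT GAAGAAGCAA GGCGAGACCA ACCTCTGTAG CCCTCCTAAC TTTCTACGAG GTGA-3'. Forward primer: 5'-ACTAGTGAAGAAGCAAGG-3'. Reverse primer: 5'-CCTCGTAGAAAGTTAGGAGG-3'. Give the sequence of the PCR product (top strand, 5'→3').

5'-ACTAGTGAAGAAGCAAGGCGAGACCAACCTCTGTAGCCCTCCTAACTTTCTACGAGG-3'

Scanning the template, ACTAGTGAAGAAGCAAGG occurs at positions 5–22; this primer anneals to the bottom strand there with its 3' end pointing downstream.
Reverse complement of the reverse primer: CCTCCTAACTTTCTACGAGG. This occurs on the top strand at positions 42–61.
The product is the template from position 5 through 61 (57 bp).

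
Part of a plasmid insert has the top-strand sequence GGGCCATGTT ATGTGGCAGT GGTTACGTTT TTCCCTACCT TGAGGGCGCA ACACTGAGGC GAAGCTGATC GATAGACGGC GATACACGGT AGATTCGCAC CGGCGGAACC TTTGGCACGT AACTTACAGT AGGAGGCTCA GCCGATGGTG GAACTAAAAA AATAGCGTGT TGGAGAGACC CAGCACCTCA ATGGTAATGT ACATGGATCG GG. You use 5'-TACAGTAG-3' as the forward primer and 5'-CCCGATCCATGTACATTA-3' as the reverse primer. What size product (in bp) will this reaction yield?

Forward primer TACAGTAG is found on the top strand at positions 125–132.
The reverse primer's reverse complement is TAATGTACATGGATCGGG, which matches the template at positions 195–212.
Product length = (reverse-primer end) − (forward-primer start) + 1 = 212 − 125 + 1 = 88 bp.

88 bp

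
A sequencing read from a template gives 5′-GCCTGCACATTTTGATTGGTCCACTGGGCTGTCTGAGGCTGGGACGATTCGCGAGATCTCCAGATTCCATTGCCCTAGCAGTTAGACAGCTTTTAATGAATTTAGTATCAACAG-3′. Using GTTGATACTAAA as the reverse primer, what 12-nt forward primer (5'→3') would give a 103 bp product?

The reverse primer's reverse complement TTTAGTATCAAC matches the template at positions 101–112, so the product ends at position 112.
A 103 bp product then starts at position 112 − 103 + 1 = 10.
The forward primer is identical to the top strand there: TTTTGATTGGTC.

5'-TTTTGATTGGTC-3'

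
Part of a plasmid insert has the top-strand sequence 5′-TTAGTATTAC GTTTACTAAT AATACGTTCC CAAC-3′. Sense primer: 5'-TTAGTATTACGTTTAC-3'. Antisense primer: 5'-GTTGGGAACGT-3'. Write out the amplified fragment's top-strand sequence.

Scanning the template, TTAGTATTACGTTTAC occurs at positions 1–16; this primer anneals to the bottom strand there with its 3' end pointing downstream.
Taking the reverse complement of GTTGGGAACGT gives ACGTTCCCAAC, found at positions 24–34 on the template; the primer anneals here to the top strand with its 3' end pointing upstream.
The product is the template from position 1 through 34 (34 bp).

5'-TTAGTATTACGTTTACTAATAATACGTTCCCAAC-3'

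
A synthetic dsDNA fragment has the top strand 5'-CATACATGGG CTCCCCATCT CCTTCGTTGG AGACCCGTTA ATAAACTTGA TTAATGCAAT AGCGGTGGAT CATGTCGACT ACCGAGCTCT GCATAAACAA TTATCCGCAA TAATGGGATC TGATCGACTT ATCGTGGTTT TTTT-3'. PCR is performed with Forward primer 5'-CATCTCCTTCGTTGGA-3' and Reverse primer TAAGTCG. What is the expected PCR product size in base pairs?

Forward primer CATCTCCTTCGTTGGA is found on the top strand at positions 16–31.
Reverse complement of the reverse primer: CGACTTA. This occurs on the top strand at positions 125–131.
The product runs from position 16 to position 131, so its length is 131 − 16 + 1 = 116 bp.

116 bp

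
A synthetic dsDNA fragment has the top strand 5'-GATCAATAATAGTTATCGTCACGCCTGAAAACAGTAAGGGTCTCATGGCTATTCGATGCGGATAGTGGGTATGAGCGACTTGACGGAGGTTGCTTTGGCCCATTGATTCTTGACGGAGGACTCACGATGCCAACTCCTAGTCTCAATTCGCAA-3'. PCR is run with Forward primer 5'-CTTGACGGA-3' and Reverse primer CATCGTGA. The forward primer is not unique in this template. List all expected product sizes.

The forward primer CTTGACGGA matches the top strand at positions 79–87, 109–117.
The reverse primer's reverse complement is TCACGATG, matching at positions 122–129.
Each forward site pairs with the reverse site to give a product ending at position 129: sizes 51, 21 bp.

51 bp, 21 bp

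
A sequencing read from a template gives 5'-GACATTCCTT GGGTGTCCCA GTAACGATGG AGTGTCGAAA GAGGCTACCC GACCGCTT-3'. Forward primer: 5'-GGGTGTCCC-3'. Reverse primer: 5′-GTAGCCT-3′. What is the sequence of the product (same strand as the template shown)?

Scanning the template, GGGTGTCCC occurs at positions 11–19; this primer anneals to the bottom strand there with its 3' end pointing downstream.
Taking the reverse complement of GTAGCCT gives AGGCTAC, found at positions 42–48 on the template; the primer anneals here to the top strand with its 3' end pointing upstream.
The product is the template from position 11 through 48 (38 bp).

5'-GGGTGTCCCAGTAACGATGGAGTGTCGAAAGAGGCTAC-3'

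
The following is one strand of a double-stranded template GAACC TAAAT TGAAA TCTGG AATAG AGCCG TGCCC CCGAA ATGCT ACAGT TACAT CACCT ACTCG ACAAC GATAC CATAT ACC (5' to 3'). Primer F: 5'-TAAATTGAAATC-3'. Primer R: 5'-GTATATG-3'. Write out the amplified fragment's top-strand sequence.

5'-TAAATTGAAATCTGGAATAGAGCCGTGCCCCCGAAATGCTACAGTTACATCACCTACTCGACAACGATACCATATAC-3'

Forward primer TAAATTGAAATC is found on the top strand at positions 6–17.
Reverse complement of the reverse primer: CATATAC. This occurs on the top strand at positions 76–82.
The product is the template from position 6 through 82 (77 bp).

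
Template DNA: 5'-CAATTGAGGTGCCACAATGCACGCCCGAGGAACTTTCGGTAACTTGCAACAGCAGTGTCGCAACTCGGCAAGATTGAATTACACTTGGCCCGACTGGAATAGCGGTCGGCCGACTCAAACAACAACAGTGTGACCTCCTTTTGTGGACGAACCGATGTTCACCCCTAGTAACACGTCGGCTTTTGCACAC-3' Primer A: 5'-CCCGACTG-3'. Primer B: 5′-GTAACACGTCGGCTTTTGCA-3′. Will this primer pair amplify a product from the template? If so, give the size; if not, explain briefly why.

No product — both primers anneal to the same strand and extend in the same direction.

Primer A (CCCGACTG) matches the top strand at positions 89–96 (3' end points downstream).
Primer B (GTAACACGTCGGCTTTTGCA) also matches the top strand directly, at positions 168–187 — its reverse complement TGCAAAAGCCGACGTGTTAC is not present.
Both primers anneal to the bottom strand with 3' ends pointing the same way, so neither can prime synthesis back toward the other.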